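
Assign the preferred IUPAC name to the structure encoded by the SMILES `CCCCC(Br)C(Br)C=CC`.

4,5-dibromonon-2-ene

The longest chain bearing the multiple bond is 9 carbons long (nonane).
A C=C double bond in the chain gives the infix -ene-.
The numbering direction is chosen so that numbering from this end puts the double bond at C-2 rather than C-7.
With this numbering: the double bond between C-2 and C-3; bromo groups at C-4 and C-5.
Assembling the pieces gives 4,5-dibromonon-2-ene.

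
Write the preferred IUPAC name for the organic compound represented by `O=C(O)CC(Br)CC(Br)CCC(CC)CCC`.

The longest carbon chain that includes the –COOH group has 11 carbons, so the parent hydride is undecane.
The principal characteristic group is a carboxylic acid (terminal –COOH), named with the suffix -oic acid.
Number the chain so that the carboxylic acid carbon is C-1 by definition.
This places bromo groups at C-3 and C-5; an ethyl group at C-8.
Prefixes are listed alphabetically: bromo, ethyl.
Assembling the pieces gives 3,5-dibromo-8-ethylundecanoic acid.

3,5-dibromo-8-ethylundecanoic acid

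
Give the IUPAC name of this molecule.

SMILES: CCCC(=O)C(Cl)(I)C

2-chloro-2-iodohexan-3-one

Counting along the main chain through the carbonyl gives 6 carbons: the parent is hexane.
A ketone (C=O on an internal carbon) is the principal characteristic group, giving the suffix -one.
Choose the numbering such that numbering from this end puts the carbonyl group at C-3 rather than C-4.
This places the carbonyl at C-3; a chloro group at C-2; an iodo group at C-2.
Substituent prefixes are cited in alphabetical order (multiplying prefixes like di-/tri- are ignored for ordering).
Putting it together: 2-chloro-2-iodohexan-3-one.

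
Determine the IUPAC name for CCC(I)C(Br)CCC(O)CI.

5-bromo-1,6-diiodooctan-2-ol

Counting along the main chain through the –OH group gives 8 carbons: the parent is octane.
The principal characteristic group is an alcohol (–OH), named with the suffix -ol.
The numbering direction is chosen so that numbering from this end puts the hydroxyl group at C-2 rather than C-7.
That gives the hydroxyl at C-2; a bromo group at C-5; iodo groups at C-1 and C-6.
Substituent prefixes are cited in alphabetical order (multiplying prefixes like di-/tri- are ignored for ordering).
Putting it together: 5-bromo-1,6-diiodooctan-2-ol.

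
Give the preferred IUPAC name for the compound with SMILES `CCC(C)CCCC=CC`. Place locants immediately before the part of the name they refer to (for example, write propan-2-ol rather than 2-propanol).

7-methylnon-2-ene

The longest carbon chain that includes the multiple bond has 9 carbons, so the parent hydride is nonane.
The chain contains a C=C double bond, so the unsaturation ending is -ene.
Choose the numbering such that numbering from this end puts the double bond at C-2 rather than C-7.
With this numbering: the double bond between C-2 and C-3; a methyl group at C-7.
The name is 7-methylnon-2-ene.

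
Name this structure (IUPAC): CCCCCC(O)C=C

oct-1-en-3-ol

The longest chain bearing the –OH group and the multiple bond is 8 carbons long (octane).
An alcohol (–OH) is the principal characteristic group, giving the suffix -ol.
A C=C double bond in the chain gives the infix -ene-.
Choose the numbering such that numbering from this end puts the hydroxyl group at C-3 rather than C-6.
With this numbering: the hydroxyl at C-3; the double bond between C-1 and C-2.
The name is oct-1-en-3-ol.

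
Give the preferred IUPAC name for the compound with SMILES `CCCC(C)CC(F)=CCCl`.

1-chloro-3-fluoro-5-methyloct-2-ene

The longest chain bearing the multiple bond is 8 carbons long (octane).
The chain contains a C=C double bond, so the unsaturation ending is -ene.
Number the chain so that numbering from this end puts the double bond at C-2 rather than C-6.
That gives the double bond between C-2 and C-3; a chloro group at C-1; a fluoro group at C-3; a methyl group at C-5.
Prefixes are listed alphabetically: chloro, fluoro, methyl.
Assembling the pieces gives 1-chloro-3-fluoro-5-methyloct-2-ene.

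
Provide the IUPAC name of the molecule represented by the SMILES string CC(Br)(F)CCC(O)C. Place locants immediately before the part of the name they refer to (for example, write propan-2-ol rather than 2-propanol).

The longest chain bearing the –OH group is 6 carbons long (hexane).
The principal characteristic group is an alcohol (–OH), named with the suffix -ol.
The numbering direction is chosen so that numbering from this end puts the hydroxyl group at C-2 rather than C-5.
With this numbering: the hydroxyl at C-2; a bromo group at C-5; a fluoro group at C-5.
Prefixes are listed alphabetically: bromo, fluoro.
Putting it together: 5-bromo-5-fluorohexan-2-ol.

5-bromo-5-fluorohexan-2-ol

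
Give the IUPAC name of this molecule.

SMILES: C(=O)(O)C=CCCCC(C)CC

7-methylnon-2-enoic acid

The longest chain bearing the –COOH group and the multiple bond is 9 carbons long (nonane).
The highest-priority functional group is a carboxylic acid (terminal –COOH), so the name ends in -oic acid.
A C=C double bond in the chain gives the infix -ene-.
Choose the numbering such that the carboxylic acid carbon is C-1 by definition.
That gives the double bond between C-2 and C-3; a methyl group at C-7.
Putting it together: 7-methylnon-2-enoic acid.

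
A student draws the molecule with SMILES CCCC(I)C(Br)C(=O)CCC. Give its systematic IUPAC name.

5-bromo-6-iodononan-4-one

Counting along the main chain through the carbonyl gives 9 carbons: the parent is nonane.
The principal characteristic group is a ketone (C=O on an internal carbon), named with the suffix -one.
Number the chain so that numbering from this end puts the carbonyl group at C-4 rather than C-6.
With this numbering: the carbonyl at C-4; a bromo group at C-5; an iodo group at C-6.
Substituent prefixes are cited in alphabetical order (multiplying prefixes like di-/tri- are ignored for ordering).
Putting it together: 5-bromo-6-iodononan-4-one.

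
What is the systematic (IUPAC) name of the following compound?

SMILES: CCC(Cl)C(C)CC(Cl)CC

The parent chain contains 8 carbons (octane).
The numbering direction is chosen so that the substituent locant set {3,4,6} is lower than {3,5,6} at the first point of difference.
That gives chloro groups at C-3 and C-6; a methyl group at C-4.
The substituents are ordered alphabetically, ignoring any di-/tri- multipliers.
The name is 3,6-dichloro-4-methyloctane.

3,6-dichloro-4-methyloctane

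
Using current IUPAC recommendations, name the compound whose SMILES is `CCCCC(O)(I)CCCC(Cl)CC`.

9-chloro-5-iodoundecan-5-ol

The longest chain bearing the –OH group is 11 carbons long (undecane).
The highest-priority functional group is an alcohol (–OH), so the name ends in -ol.
Choose the numbering such that numbering from this end puts the hydroxyl group at C-5 rather than C-7.
This places the hydroxyl at C-5; a chloro group at C-9; an iodo group at C-5.
Substituent prefixes are cited in alphabetical order (multiplying prefixes like di-/tri- are ignored for ordering).
The name is 9-chloro-5-iodoundecan-5-ol.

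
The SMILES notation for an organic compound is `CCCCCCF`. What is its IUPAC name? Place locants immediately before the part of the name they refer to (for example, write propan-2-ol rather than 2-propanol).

1-fluorohexane

The parent chain contains 6 carbons (hexane).
The numbering direction is chosen so that the substituent locant set {1} is lower than {6} at the first point of difference.
That gives a fluoro group at C-1.
The name is 1-fluorohexane.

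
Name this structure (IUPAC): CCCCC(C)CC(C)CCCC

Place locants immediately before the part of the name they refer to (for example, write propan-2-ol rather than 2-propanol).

The parent chain contains 11 carbons (undecane).
The molecule is symmetric, so either numbering direction gives the same locants.
That gives methyl groups at C-5 and C-7.
Putting it together: 5,7-dimethylundecane.

5,7-dimethylundecane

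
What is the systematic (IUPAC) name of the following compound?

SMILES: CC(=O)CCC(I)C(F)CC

6-fluoro-5-iodooctan-2-one

The longest chain bearing the carbonyl is 8 carbons long (octane).
The principal characteristic group is a ketone (C=O on an internal carbon), named with the suffix -one.
Number the chain so that numbering from this end puts the carbonyl group at C-2 rather than C-7.
That gives the carbonyl at C-2; a fluoro group at C-6; an iodo group at C-5.
Prefixes are listed alphabetically: fluoro, iodo.
Assembling the pieces gives 6-fluoro-5-iodooctan-2-one.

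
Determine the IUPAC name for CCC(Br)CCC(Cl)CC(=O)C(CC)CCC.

The longest chain bearing the carbonyl is 12 carbons long (dodecane).
The principal characteristic group is a ketone (C=O on an internal carbon), named with the suffix -one.
The numbering direction is chosen so that numbering from this end puts the carbonyl group at C-5 rather than C-8.
This places the carbonyl at C-5; a bromo group at C-10; a chloro group at C-7; an ethyl group at C-4.
Prefixes are listed alphabetically: bromo, chloro, ethyl.
Putting it together: 10-bromo-7-chloro-4-ethyldodecan-5-one.

10-bromo-7-chloro-4-ethyldodecan-5-one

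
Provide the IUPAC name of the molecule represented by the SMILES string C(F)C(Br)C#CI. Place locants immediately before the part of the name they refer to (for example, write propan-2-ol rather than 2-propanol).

3-bromo-4-fluoro-1-iodobut-1-yne

Counting along the main chain through the multiple bond gives 4 carbons: the parent is butane.
There is one C≡C triple bond, indicated by the ending -yne.
Number the chain so that numbering from this end puts the triple bond at C-1 rather than C-3.
With this numbering: the triple bond between C-1 and C-2; a bromo group at C-3; a fluoro group at C-4; an iodo group at C-1.
The substituents are ordered alphabetically, ignoring any di-/tri- multipliers.
The name is 3-bromo-4-fluoro-1-iodobut-1-yne.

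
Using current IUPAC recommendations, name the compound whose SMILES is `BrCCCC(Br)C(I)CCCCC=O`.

7,10-dibromo-6-iododecanal

The longest chain bearing the –CHO group is 10 carbons long (decane).
The principal characteristic group is an aldehyde (terminal –CHO), named with the suffix -al.
The numbering direction is chosen so that the aldehyde carbon is C-1 by definition.
With this numbering: bromo groups at C-7 and C-10; an iodo group at C-6.
Prefixes are listed alphabetically: bromo, iodo.
Putting it together: 7,10-dibromo-6-iododecanal.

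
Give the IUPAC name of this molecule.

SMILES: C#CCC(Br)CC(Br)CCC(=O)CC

The longest carbon chain that includes the carbonyl and the multiple bond has 11 carbons, so the parent hydride is undecane.
A ketone (C=O on an internal carbon) is the principal characteristic group, giving the suffix -one.
A C≡C triple bond in the chain gives the infix -yne-.
The numbering direction is chosen so that numbering from this end puts the carbonyl group at C-3 rather than C-9.
That gives the carbonyl at C-3; the triple bond between C-10 and C-11; bromo groups at C-6 and C-8.
Assembling the pieces gives 6,8-dibromoundec-10-yn-3-one.

6,8-dibromoundec-10-yn-3-one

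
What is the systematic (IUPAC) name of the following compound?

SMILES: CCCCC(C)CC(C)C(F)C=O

Counting along the main chain through the –CHO group gives 9 carbons: the parent is nonane.
The principal characteristic group is an aldehyde (terminal –CHO), named with the suffix -al.
Choose the numbering such that the aldehyde carbon is C-1 by definition.
With this numbering: a fluoro group at C-2; methyl groups at C-3 and C-5.
The substituents are ordered alphabetically, ignoring any di-/tri- multipliers.
Putting it together: 2-fluoro-3,5-dimethylnonanal.

2-fluoro-3,5-dimethylnonanal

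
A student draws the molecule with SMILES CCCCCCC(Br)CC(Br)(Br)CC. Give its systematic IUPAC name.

3,3,5-tribromoundecane

The longest carbon chain is 11 atoms: the parent is undecane.
The numbering direction is chosen so that the substituent locant set {3,3,5} is lower than {7,9,9} at the first point of difference.
That gives bromo groups at C-3 (×2) and C-5.
Assembling the pieces gives 3,3,5-tribromoundecane.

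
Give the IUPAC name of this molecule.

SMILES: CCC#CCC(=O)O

Counting along the main chain through the –COOH group and the multiple bond gives 6 carbons: the parent is hexane.
The highest-priority functional group is a carboxylic acid (terminal –COOH), so the name ends in -oic acid.
A C≡C triple bond in the chain gives the infix -yne-.
The numbering direction is chosen so that the carboxylic acid carbon is C-1 by definition.
This places the triple bond between C-3 and C-4.
The name is hex-3-ynoic acid.

hex-3-ynoic acid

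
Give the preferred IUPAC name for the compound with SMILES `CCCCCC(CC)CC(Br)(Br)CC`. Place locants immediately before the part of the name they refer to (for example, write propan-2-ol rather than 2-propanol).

The parent chain contains 10 carbons (decane).
Choose the numbering such that the substituent locant set {3,3,5} is lower than {6,8,8} at the first point of difference.
With this numbering: two bromo groups at C-3; an ethyl group at C-5.
Substituent prefixes are cited in alphabetical order (multiplying prefixes like di-/tri- are ignored for ordering).
Putting it together: 3,3-dibromo-5-ethyldecane.

3,3-dibromo-5-ethyldecane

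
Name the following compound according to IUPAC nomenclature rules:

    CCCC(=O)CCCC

octan-4-one

The longest chain bearing the carbonyl is 8 carbons long (octane).
A ketone (C=O on an internal carbon) is the principal characteristic group, giving the suffix -one.
Number the chain so that numbering from this end puts the carbonyl group at C-4 rather than C-5.
With this numbering: the carbonyl at C-4.
The name is octan-4-one.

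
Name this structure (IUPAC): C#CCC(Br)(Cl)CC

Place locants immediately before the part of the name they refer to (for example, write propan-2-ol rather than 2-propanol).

4-bromo-4-chlorohex-1-yne

The longest carbon chain that includes the multiple bond has 6 carbons, so the parent hydride is hexane.
A C≡C triple bond in the chain gives the infix -yne-.
The numbering direction is chosen so that numbering from this end puts the triple bond at C-1 rather than C-5.
That gives the triple bond between C-1 and C-2; a bromo group at C-4; a chloro group at C-4.
Prefixes are listed alphabetically: bromo, chloro.
Assembling the pieces gives 4-bromo-4-chlorohex-1-yne.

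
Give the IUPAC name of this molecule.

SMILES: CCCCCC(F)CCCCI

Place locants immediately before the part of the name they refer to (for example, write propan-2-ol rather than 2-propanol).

5-fluoro-1-iododecane

The parent chain contains 10 carbons (decane).
Choose the numbering such that the substituent locant set {1,5} is lower than {6,10} at the first point of difference.
That gives a fluoro group at C-5; an iodo group at C-1.
Substituent prefixes are cited in alphabetical order (multiplying prefixes like di-/tri- are ignored for ordering).
Putting it together: 5-fluoro-1-iododecane.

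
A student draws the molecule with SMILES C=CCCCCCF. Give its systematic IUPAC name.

The longest carbon chain that includes the multiple bond has 7 carbons, so the parent hydride is heptane.
There is one C=C double bond, indicated by the ending -ene.
The numbering direction is chosen so that numbering from this end puts the double bond at C-1 rather than C-6.
With this numbering: the double bond between C-1 and C-2; a fluoro group at C-7.
Assembling the pieces gives 7-fluorohept-1-ene.

7-fluorohept-1-ene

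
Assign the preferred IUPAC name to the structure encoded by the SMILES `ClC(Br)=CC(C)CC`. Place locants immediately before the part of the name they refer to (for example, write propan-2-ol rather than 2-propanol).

1-bromo-1-chloro-3-methylpent-1-ene

The longest carbon chain that includes the multiple bond has 5 carbons, so the parent hydride is pentane.
There is one C=C double bond, indicated by the ending -ene.
The numbering direction is chosen so that numbering from this end puts the double bond at C-1 rather than C-4.
With this numbering: the double bond between C-1 and C-2; a bromo group at C-1; a chloro group at C-1; a methyl group at C-3.
The substituents are ordered alphabetically, ignoring any di-/tri- multipliers.
Assembling the pieces gives 1-bromo-1-chloro-3-methylpent-1-ene.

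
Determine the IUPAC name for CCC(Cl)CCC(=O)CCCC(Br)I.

Counting along the main chain through the carbonyl gives 10 carbons: the parent is decane.
A ketone (C=O on an internal carbon) is the principal characteristic group, giving the suffix -one.
Choose the numbering such that numbering from this end puts the carbonyl group at C-5 rather than C-6.
This places the carbonyl at C-5; a bromo group at C-1; a chloro group at C-8; an iodo group at C-1.
Substituent prefixes are cited in alphabetical order (multiplying prefixes like di-/tri- are ignored for ordering).
Assembling the pieces gives 1-bromo-8-chloro-1-iododecan-5-one.

1-bromo-8-chloro-1-iododecan-5-one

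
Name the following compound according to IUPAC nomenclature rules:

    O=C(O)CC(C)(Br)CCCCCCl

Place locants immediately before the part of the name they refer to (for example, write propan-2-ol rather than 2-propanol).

3-bromo-8-chloro-3-methyloctanoic acid

The longest carbon chain that includes the –COOH group has 8 carbons, so the parent hydride is octane.
The principal characteristic group is a carboxylic acid (terminal –COOH), named with the suffix -oic acid.
Number the chain so that the carboxylic acid carbon is C-1 by definition.
This places a bromo group at C-3; a chloro group at C-8; a methyl group at C-3.
Prefixes are listed alphabetically: bromo, chloro, methyl.
Putting it together: 3-bromo-8-chloro-3-methyloctanoic acid.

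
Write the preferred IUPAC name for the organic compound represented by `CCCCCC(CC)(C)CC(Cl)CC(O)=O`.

The longest carbon chain that includes the –COOH group has 10 carbons, so the parent hydride is decane.
The highest-priority functional group is a carboxylic acid (terminal –COOH), so the name ends in -oic acid.
The numbering direction is chosen so that the carboxylic acid carbon is C-1 by definition.
With this numbering: a chloro group at C-3; an ethyl group at C-5; a methyl group at C-5.
Substituent prefixes are cited in alphabetical order (multiplying prefixes like di-/tri- are ignored for ordering).
Putting it together: 3-chloro-5-ethyl-5-methyldecanoic acid.

3-chloro-5-ethyl-5-methyldecanoic acid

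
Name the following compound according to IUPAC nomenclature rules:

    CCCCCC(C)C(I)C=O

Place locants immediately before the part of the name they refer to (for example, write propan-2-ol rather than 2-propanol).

2-iodo-3-methyloctanal

Counting along the main chain through the –CHO group gives 8 carbons: the parent is octane.
The highest-priority functional group is an aldehyde (terminal –CHO), so the name ends in -al.
Number the chain so that the aldehyde carbon is C-1 by definition.
That gives an iodo group at C-2; a methyl group at C-3.
Substituent prefixes are cited in alphabetical order (multiplying prefixes like di-/tri- are ignored for ordering).
Assembling the pieces gives 2-iodo-3-methyloctanal.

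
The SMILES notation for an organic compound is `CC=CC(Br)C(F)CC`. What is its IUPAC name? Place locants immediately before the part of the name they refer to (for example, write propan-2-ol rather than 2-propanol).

The longest chain bearing the multiple bond is 7 carbons long (heptane).
A C=C double bond in the chain gives the infix -ene-.
Number the chain so that numbering from this end puts the double bond at C-2 rather than C-5.
This places the double bond between C-2 and C-3; a bromo group at C-4; a fluoro group at C-5.
Prefixes are listed alphabetically: bromo, fluoro.
Assembling the pieces gives 4-bromo-5-fluorohept-2-ene.

4-bromo-5-fluorohept-2-ene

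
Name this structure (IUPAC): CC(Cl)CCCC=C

6-chlorohept-1-ene

The longest chain bearing the multiple bond is 7 carbons long (heptane).
A C=C double bond in the chain gives the infix -ene-.
The numbering direction is chosen so that numbering from this end puts the double bond at C-1 rather than C-6.
This places the double bond between C-1 and C-2; a chloro group at C-6.
Putting it together: 6-chlorohept-1-ene.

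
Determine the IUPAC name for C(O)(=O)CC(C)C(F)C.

The longest chain bearing the –COOH group is 5 carbons long (pentane).
The highest-priority functional group is a carboxylic acid (terminal –COOH), so the name ends in -oic acid.
Number the chain so that the carboxylic acid carbon is C-1 by definition.
This places a fluoro group at C-4; a methyl group at C-3.
Substituent prefixes are cited in alphabetical order (multiplying prefixes like di-/tri- are ignored for ordering).
The name is 4-fluoro-3-methylpentanoic acid.

4-fluoro-3-methylpentanoic acid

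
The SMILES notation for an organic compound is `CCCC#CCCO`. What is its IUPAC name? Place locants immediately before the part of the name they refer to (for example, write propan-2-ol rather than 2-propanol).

hept-3-yn-1-ol

The longest chain bearing the –OH group and the multiple bond is 7 carbons long (heptane).
The principal characteristic group is an alcohol (–OH), named with the suffix -ol.
There is one C≡C triple bond, indicated by the ending -yne.
Choose the numbering such that numbering from this end puts the hydroxyl group at C-1 rather than C-7.
That gives the hydroxyl at C-1; the triple bond between C-3 and C-4.
The name is hept-3-yn-1-ol.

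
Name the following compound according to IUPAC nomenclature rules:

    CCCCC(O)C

hexan-2-ol

The longest carbon chain that includes the –OH group has 6 carbons, so the parent hydride is hexane.
The highest-priority functional group is an alcohol (–OH), so the name ends in -ol.
Choose the numbering such that numbering from this end puts the hydroxyl group at C-2 rather than C-5.
With this numbering: the hydroxyl at C-2.
Assembling the pieces gives hexan-2-ol.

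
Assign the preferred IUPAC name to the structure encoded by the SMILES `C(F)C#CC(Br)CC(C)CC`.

The longest chain bearing the multiple bond is 8 carbons long (octane).
A C≡C triple bond in the chain gives the infix -yne-.
Number the chain so that numbering from this end puts the triple bond at C-2 rather than C-6.
That gives the triple bond between C-2 and C-3; a bromo group at C-4; a fluoro group at C-1; a methyl group at C-6.
The substituents are ordered alphabetically, ignoring any di-/tri- multipliers.
Assembling the pieces gives 4-bromo-1-fluoro-6-methyloct-2-yne.

4-bromo-1-fluoro-6-methyloct-2-yne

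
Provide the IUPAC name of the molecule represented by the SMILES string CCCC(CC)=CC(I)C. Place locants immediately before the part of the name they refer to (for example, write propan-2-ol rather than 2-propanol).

The longest carbon chain that includes the multiple bond has 7 carbons, so the parent hydride is heptane.
The chain contains a C=C double bond, so the unsaturation ending is -ene.
Number the chain so that numbering from this end puts the double bond at C-3 rather than C-4.
That gives the double bond between C-3 and C-4; an ethyl group at C-4; an iodo group at C-2.
Prefixes are listed alphabetically: ethyl, iodo.
The name is 4-ethyl-2-iodohept-3-ene.

4-ethyl-2-iodohept-3-ene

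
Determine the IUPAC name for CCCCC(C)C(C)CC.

3,4-dimethyloctane

The longest carbon chain is 8 atoms: the parent is octane.
The numbering direction is chosen so that the substituent locant set {3,4} is lower than {5,6} at the first point of difference.
That gives methyl groups at C-3 and C-4.
Assembling the pieces gives 3,4-dimethyloctane.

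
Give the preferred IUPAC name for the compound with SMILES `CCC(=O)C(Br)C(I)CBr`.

4,6-dibromo-5-iodohexan-3-one

Counting along the main chain through the carbonyl gives 6 carbons: the parent is hexane.
A ketone (C=O on an internal carbon) is the principal characteristic group, giving the suffix -one.
Choose the numbering such that numbering from this end puts the carbonyl group at C-3 rather than C-4.
That gives the carbonyl at C-3; bromo groups at C-4 and C-6; an iodo group at C-5.
Prefixes are listed alphabetically: bromo, iodo.
The name is 4,6-dibromo-5-iodohexan-3-one.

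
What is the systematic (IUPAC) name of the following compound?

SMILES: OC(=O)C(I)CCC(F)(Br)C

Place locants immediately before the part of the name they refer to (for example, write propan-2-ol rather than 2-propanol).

The longest chain bearing the –COOH group is 6 carbons long (hexane).
A carboxylic acid (terminal –COOH) is the principal characteristic group, giving the suffix -oic acid.
Number the chain so that the carboxylic acid carbon is C-1 by definition.
This places a bromo group at C-5; a fluoro group at C-5; an iodo group at C-2.
Substituent prefixes are cited in alphabetical order (multiplying prefixes like di-/tri- are ignored for ordering).
The name is 5-bromo-5-fluoro-2-iodohexanoic acid.

5-bromo-5-fluoro-2-iodohexanoic acid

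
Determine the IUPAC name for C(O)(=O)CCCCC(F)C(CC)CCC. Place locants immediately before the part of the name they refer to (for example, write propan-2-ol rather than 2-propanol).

Counting along the main chain through the –COOH group gives 10 carbons: the parent is decane.
The principal characteristic group is a carboxylic acid (terminal –COOH), named with the suffix -oic acid.
Choose the numbering such that the carboxylic acid carbon is C-1 by definition.
With this numbering: an ethyl group at C-7; a fluoro group at C-6.
Substituent prefixes are cited in alphabetical order (multiplying prefixes like di-/tri- are ignored for ordering).
Putting it together: 7-ethyl-6-fluorodecanoic acid.

7-ethyl-6-fluorodecanoic acid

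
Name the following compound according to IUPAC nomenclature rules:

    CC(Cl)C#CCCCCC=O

8-chloronon-6-ynal

The longest carbon chain that includes the –CHO group and the multiple bond has 9 carbons, so the parent hydride is nonane.
An aldehyde (terminal –CHO) is the principal characteristic group, giving the suffix -al.
There is one C≡C triple bond, indicated by the ending -yne.
Number the chain so that the aldehyde carbon is C-1 by definition.
With this numbering: the triple bond between C-6 and C-7; a chloro group at C-8.
Assembling the pieces gives 8-chloronon-6-ynal.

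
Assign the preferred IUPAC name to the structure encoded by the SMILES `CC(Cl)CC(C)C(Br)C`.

2-bromo-5-chloro-3-methylhexane

The longest continuous carbon chain has 6 atoms, so the parent hydride is hexane.
Choose the numbering such that the substituent locant set {2,3,5} is lower than {2,4,5} at the first point of difference.
This places a bromo group at C-2; a chloro group at C-5; a methyl group at C-3.
Substituent prefixes are cited in alphabetical order (multiplying prefixes like di-/tri- are ignored for ordering).
Assembling the pieces gives 2-bromo-5-chloro-3-methylhexane.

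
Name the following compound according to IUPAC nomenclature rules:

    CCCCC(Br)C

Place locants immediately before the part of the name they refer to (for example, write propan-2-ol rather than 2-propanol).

2-bromohexane

The parent chain contains 6 carbons (hexane).
Number the chain so that the substituent locant set {2} is lower than {5} at the first point of difference.
That gives a bromo group at C-2.
The name is 2-bromohexane.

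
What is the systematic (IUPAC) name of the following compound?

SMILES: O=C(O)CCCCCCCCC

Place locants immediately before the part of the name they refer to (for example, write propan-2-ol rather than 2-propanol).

decanoic acid

Counting along the main chain through the –COOH group gives 10 carbons: the parent is decane.
The principal characteristic group is a carboxylic acid (terminal –COOH), named with the suffix -oic acid.
The numbering direction is chosen so that the carboxylic acid carbon is C-1 by definition.
Assembling the pieces gives decanoic acid.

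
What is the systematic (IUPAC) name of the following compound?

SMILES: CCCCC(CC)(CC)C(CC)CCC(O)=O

4,5,5-triethylnonanoic acid

The longest carbon chain that includes the –COOH group has 9 carbons, so the parent hydride is nonane.
The highest-priority functional group is a carboxylic acid (terminal –COOH), so the name ends in -oic acid.
Choose the numbering such that the carboxylic acid carbon is C-1 by definition.
That gives ethyl groups at C-4 and C-5 (×2).
Putting it together: 4,5,5-triethylnonanoic acid.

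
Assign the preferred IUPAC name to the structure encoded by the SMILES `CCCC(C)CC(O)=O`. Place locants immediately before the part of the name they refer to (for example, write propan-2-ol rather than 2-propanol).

3-methylhexanoic acid

The longest chain bearing the –COOH group is 6 carbons long (hexane).
A carboxylic acid (terminal –COOH) is the principal characteristic group, giving the suffix -oic acid.
Number the chain so that the carboxylic acid carbon is C-1 by definition.
That gives a methyl group at C-3.
The name is 3-methylhexanoic acid.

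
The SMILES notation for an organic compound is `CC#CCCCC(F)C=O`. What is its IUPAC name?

2-fluorooct-6-ynal

The longest chain bearing the –CHO group and the multiple bond is 8 carbons long (octane).
The highest-priority functional group is an aldehyde (terminal –CHO), so the name ends in -al.
A C≡C triple bond in the chain gives the infix -yne-.
Number the chain so that the aldehyde carbon is C-1 by definition.
That gives the triple bond between C-6 and C-7; a fluoro group at C-2.
Putting it together: 2-fluorooct-6-ynal.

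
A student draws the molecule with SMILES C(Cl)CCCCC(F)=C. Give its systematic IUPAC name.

7-chloro-2-fluorohept-1-ene

The longest carbon chain that includes the multiple bond has 7 carbons, so the parent hydride is heptane.
There is one C=C double bond, indicated by the ending -ene.
Number the chain so that numbering from this end puts the double bond at C-1 rather than C-6.
That gives the double bond between C-1 and C-2; a chloro group at C-7; a fluoro group at C-2.
Prefixes are listed alphabetically: chloro, fluoro.
Putting it together: 7-chloro-2-fluorohept-1-ene.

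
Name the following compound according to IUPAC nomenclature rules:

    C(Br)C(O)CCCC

The longest carbon chain that includes the –OH group has 6 carbons, so the parent hydride is hexane.
An alcohol (–OH) is the principal characteristic group, giving the suffix -ol.
The numbering direction is chosen so that numbering from this end puts the hydroxyl group at C-2 rather than C-5.
That gives the hydroxyl at C-2; a bromo group at C-1.
The name is 1-bromohexan-2-ol.

1-bromohexan-2-ol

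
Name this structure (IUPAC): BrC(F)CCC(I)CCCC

1-bromo-1-fluoro-4-iodooctane

The longest continuous carbon chain has 8 atoms, so the parent hydride is octane.
Number the chain so that the substituent locant set {1,1,4} is lower than {5,8,8} at the first point of difference.
That gives a bromo group at C-1; a fluoro group at C-1; an iodo group at C-4.
The substituents are ordered alphabetically, ignoring any di-/tri- multipliers.
The name is 1-bromo-1-fluoro-4-iodooctane.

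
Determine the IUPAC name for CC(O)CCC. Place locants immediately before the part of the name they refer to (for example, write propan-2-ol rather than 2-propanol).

The longest carbon chain that includes the –OH group has 5 carbons, so the parent hydride is pentane.
An alcohol (–OH) is the principal characteristic group, giving the suffix -ol.
The numbering direction is chosen so that numbering from this end puts the hydroxyl group at C-2 rather than C-4.
This places the hydroxyl at C-2.
Assembling the pieces gives pentan-2-ol.

pentan-2-ol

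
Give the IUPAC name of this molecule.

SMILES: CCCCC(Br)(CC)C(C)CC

The longest continuous carbon chain has 8 atoms, so the parent hydride is octane.
The numbering direction is chosen so that the substituent locant set {3,4,4} is lower than {5,5,6} at the first point of difference.
This places a bromo group at C-4; an ethyl group at C-4; a methyl group at C-3.
Prefixes are listed alphabetically: bromo, ethyl, methyl.
Putting it together: 4-bromo-4-ethyl-3-methyloctane.

4-bromo-4-ethyl-3-methyloctane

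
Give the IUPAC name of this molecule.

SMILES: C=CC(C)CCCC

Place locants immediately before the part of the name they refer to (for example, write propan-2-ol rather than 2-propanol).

The longest carbon chain that includes the multiple bond has 7 carbons, so the parent hydride is heptane.
There is one C=C double bond, indicated by the ending -ene.
The numbering direction is chosen so that numbering from this end puts the double bond at C-1 rather than C-6.
That gives the double bond between C-1 and C-2; a methyl group at C-3.
Putting it together: 3-methylhept-1-ene.

3-methylhept-1-ene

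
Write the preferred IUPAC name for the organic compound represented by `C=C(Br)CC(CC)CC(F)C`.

2-bromo-4-ethyl-6-fluorohept-1-ene

Counting along the main chain through the multiple bond gives 7 carbons: the parent is heptane.
A C=C double bond in the chain gives the infix -ene-.
The numbering direction is chosen so that numbering from this end puts the double bond at C-1 rather than C-6.
This places the double bond between C-1 and C-2; a bromo group at C-2; an ethyl group at C-4; a fluoro group at C-6.
Substituent prefixes are cited in alphabetical order (multiplying prefixes like di-/tri- are ignored for ordering).
Putting it together: 2-bromo-4-ethyl-6-fluorohept-1-ene.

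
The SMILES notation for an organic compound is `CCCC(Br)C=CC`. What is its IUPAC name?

4-bromohept-2-ene

The longest carbon chain that includes the multiple bond has 7 carbons, so the parent hydride is heptane.
There is one C=C double bond, indicated by the ending -ene.
Choose the numbering such that numbering from this end puts the double bond at C-2 rather than C-5.
With this numbering: the double bond between C-2 and C-3; a bromo group at C-4.
Putting it together: 4-bromohept-2-ene.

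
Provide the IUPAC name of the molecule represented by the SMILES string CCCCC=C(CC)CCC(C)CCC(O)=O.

The longest chain bearing the –COOH group and the multiple bond is 12 carbons long (dodecane).
A carboxylic acid (terminal –COOH) is the principal characteristic group, giving the suffix -oic acid.
There is one C=C double bond, indicated by the ending -ene.
Choose the numbering such that the carboxylic acid carbon is C-1 by definition.
That gives the double bond between C-7 and C-8; an ethyl group at C-7; a methyl group at C-4.
Substituent prefixes are cited in alphabetical order (multiplying prefixes like di-/tri- are ignored for ordering).
Assembling the pieces gives 7-ethyl-4-methyldodec-7-enoic acid.

7-ethyl-4-methyldodec-7-enoic acid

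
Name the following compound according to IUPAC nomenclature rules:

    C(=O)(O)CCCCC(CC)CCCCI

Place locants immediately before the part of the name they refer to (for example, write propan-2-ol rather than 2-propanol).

6-ethyl-10-iododecanoic acid

Counting along the main chain through the –COOH group gives 10 carbons: the parent is decane.
The highest-priority functional group is a carboxylic acid (terminal –COOH), so the name ends in -oic acid.
Choose the numbering such that the carboxylic acid carbon is C-1 by definition.
This places an ethyl group at C-6; an iodo group at C-10.
Substituent prefixes are cited in alphabetical order (multiplying prefixes like di-/tri- are ignored for ordering).
Putting it together: 6-ethyl-10-iododecanoic acid.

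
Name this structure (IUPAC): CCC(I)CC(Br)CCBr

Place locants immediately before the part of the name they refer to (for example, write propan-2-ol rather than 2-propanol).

1,3-dibromo-5-iodoheptane

The longest continuous carbon chain has 7 atoms, so the parent hydride is heptane.
Number the chain so that the substituent locant set {1,3,5} is lower than {3,5,7} at the first point of difference.
With this numbering: bromo groups at C-1 and C-3; an iodo group at C-5.
Prefixes are listed alphabetically: bromo, iodo.
The name is 1,3-dibromo-5-iodoheptane.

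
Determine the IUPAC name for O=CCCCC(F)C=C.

5-fluorohept-6-enal

The longest carbon chain that includes the –CHO group and the multiple bond has 7 carbons, so the parent hydride is heptane.
An aldehyde (terminal –CHO) is the principal characteristic group, giving the suffix -al.
The chain contains a C=C double bond, so the unsaturation ending is -ene.
The numbering direction is chosen so that the aldehyde carbon is C-1 by definition.
This places the double bond between C-6 and C-7; a fluoro group at C-5.
Putting it together: 5-fluorohept-6-enal.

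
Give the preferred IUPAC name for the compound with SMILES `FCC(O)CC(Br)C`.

The longest carbon chain that includes the –OH group has 5 carbons, so the parent hydride is pentane.
The principal characteristic group is an alcohol (–OH), named with the suffix -ol.
Choose the numbering such that numbering from this end puts the hydroxyl group at C-2 rather than C-4.
That gives the hydroxyl at C-2; a bromo group at C-4; a fluoro group at C-1.
The substituents are ordered alphabetically, ignoring any di-/tri- multipliers.
Putting it together: 4-bromo-1-fluoropentan-2-ol.

4-bromo-1-fluoropentan-2-ol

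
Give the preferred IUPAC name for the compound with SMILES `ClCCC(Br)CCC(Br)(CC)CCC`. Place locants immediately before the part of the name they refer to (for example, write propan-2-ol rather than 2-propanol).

The parent chain contains 9 carbons (nonane).
Number the chain so that the substituent locant set {1,3,6,6} is lower than {4,4,7,9} at the first point of difference.
That gives bromo groups at C-3 and C-6; a chloro group at C-1; an ethyl group at C-6.
The substituents are ordered alphabetically, ignoring any di-/tri- multipliers.
The name is 3,6-dibromo-1-chloro-6-ethylnonane.

3,6-dibromo-1-chloro-6-ethylnonane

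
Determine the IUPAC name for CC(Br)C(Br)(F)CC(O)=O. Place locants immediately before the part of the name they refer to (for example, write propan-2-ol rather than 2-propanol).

The longest carbon chain that includes the –COOH group has 5 carbons, so the parent hydride is pentane.
A carboxylic acid (terminal –COOH) is the principal characteristic group, giving the suffix -oic acid.
The numbering direction is chosen so that the carboxylic acid carbon is C-1 by definition.
That gives bromo groups at C-3 and C-4; a fluoro group at C-3.
The substituents are ordered alphabetically, ignoring any di-/tri- multipliers.
Putting it together: 3,4-dibromo-3-fluoropentanoic acid.

3,4-dibromo-3-fluoropentanoic acid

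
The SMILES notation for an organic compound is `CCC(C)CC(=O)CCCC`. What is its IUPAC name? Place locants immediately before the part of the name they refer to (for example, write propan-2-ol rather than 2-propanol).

The longest carbon chain that includes the carbonyl has 9 carbons, so the parent hydride is nonane.
The principal characteristic group is a ketone (C=O on an internal carbon), named with the suffix -one.
The numbering direction is chosen so that the substituent locant set {3} is lower than {7} at the first point of difference.
That gives the carbonyl at C-5; a methyl group at C-3.
Assembling the pieces gives 3-methylnonan-5-one.

3-methylnonan-5-one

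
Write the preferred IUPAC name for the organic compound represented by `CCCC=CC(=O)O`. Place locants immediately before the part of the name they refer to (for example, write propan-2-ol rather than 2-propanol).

hex-2-enoic acid

The longest chain bearing the –COOH group and the multiple bond is 6 carbons long (hexane).
A carboxylic acid (terminal –COOH) is the principal characteristic group, giving the suffix -oic acid.
The chain contains a C=C double bond, so the unsaturation ending is -ene.
Choose the numbering such that the carboxylic acid carbon is C-1 by definition.
This places the double bond between C-2 and C-3.
Assembling the pieces gives hex-2-enoic acid.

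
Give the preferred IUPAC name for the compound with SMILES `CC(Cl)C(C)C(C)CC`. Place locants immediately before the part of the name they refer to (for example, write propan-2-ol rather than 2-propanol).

2-chloro-3,4-dimethylhexane

The parent chain contains 6 carbons (hexane).
Number the chain so that the substituent locant set {2,3,4} is lower than {3,4,5} at the first point of difference.
That gives a chloro group at C-2; methyl groups at C-3 and C-4.
The substituents are ordered alphabetically, ignoring any di-/tri- multipliers.
Assembling the pieces gives 2-chloro-3,4-dimethylhexane.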